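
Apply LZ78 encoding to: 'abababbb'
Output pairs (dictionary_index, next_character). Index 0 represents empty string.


LZ78 encoding steps:
Dictionary: {0: ''}
Step 1: w='' (idx 0), next='a' -> output (0, 'a'), add 'a' as idx 1
Step 2: w='' (idx 0), next='b' -> output (0, 'b'), add 'b' as idx 2
Step 3: w='a' (idx 1), next='b' -> output (1, 'b'), add 'ab' as idx 3
Step 4: w='ab' (idx 3), next='b' -> output (3, 'b'), add 'abb' as idx 4
Step 5: w='b' (idx 2), end of input -> output (2, '')


Encoded: [(0, 'a'), (0, 'b'), (1, 'b'), (3, 'b'), (2, '')]


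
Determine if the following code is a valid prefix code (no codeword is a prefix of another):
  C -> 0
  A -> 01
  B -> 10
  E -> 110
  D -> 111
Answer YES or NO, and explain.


Checking each pair (does one codeword prefix another?):
  C='0' vs A='01': prefix -- VIOLATION

NO -- this is NOT a valid prefix code. C (0) is a prefix of A (01).


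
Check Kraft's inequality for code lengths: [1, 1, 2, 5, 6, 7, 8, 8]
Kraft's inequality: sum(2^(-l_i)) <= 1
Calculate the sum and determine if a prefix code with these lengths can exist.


Sum = 2^(-1) + 2^(-1) + 2^(-2) + 2^(-5) + 2^(-6) + 2^(-7) + 2^(-8) + 2^(-8)
    = 0.5 + 0.5 + 0.25 + 0.03125 + 0.015625 + 0.0078125 + 0.00390625 + 0.00390625
    = 336/256 = 1.3125
Since 1.3125 > 1, Kraft's inequality is NOT satisfied.
A prefix code with these lengths CANNOT exist.

Kraft sum = 1.3125. Not satisfied.


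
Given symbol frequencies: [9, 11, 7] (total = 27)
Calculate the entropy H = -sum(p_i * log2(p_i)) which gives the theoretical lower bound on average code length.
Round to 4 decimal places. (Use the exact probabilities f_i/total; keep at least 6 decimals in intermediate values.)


Per-symbol terms -p_i * log2(p_i) with p_i = f_i/27:
  p = 9/27 = 0.333333: log2(p) = -1.584963, -p*log2(p) = 0.528321
  p = 11/27 = 0.407407: log2(p) = -1.295456, -p*log2(p) = 0.527778
  p = 7/27 = 0.259259: log2(p) = -1.947533, -p*log2(p) = 0.504916
H = 0.528321 + 0.527778 + 0.504916 = 1.561015

H = 1.561 bits/symbol


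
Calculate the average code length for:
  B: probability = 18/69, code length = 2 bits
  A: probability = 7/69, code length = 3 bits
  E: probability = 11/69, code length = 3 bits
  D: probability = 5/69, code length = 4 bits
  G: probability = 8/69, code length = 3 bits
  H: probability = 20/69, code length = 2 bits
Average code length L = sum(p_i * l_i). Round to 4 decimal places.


Weighted contributions p_i * l_i:
  B: (18/69) * 2 = 36/69
  A: (7/69) * 3 = 21/69
  E: (11/69) * 3 = 33/69
  D: (5/69) * 4 = 20/69
  G: (8/69) * 3 = 24/69
  H: (20/69) * 2 = 40/69
Sum = (36 + 21 + 33 + 20 + 24 + 40)/69 = 174/69

L = 174/69 = 2.5217 bits/symbol


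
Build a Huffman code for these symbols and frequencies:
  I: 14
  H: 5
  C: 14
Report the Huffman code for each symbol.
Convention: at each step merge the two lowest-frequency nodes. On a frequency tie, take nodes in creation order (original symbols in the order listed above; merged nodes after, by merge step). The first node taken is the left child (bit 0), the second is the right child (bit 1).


Huffman tree construction:
Step 1: Merge H(5) + I(14) = 19
Step 2: Merge C(14) + (H+I)(19) = 33
Read each symbol's code off the tree from the root (left child = 0, right child = 1).

Codes:
  I: 11 (length 2)
  H: 10 (length 2)
  C: 0 (length 1)
Average code length: 52/33 = 1.5758 bits/symbol


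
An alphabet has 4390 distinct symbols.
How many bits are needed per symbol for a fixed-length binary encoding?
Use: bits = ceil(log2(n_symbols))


log2(4390) = 12.1
Bracket: 2^12 = 4096 < 4390 <= 2^13 = 8192
So ceil(log2(4390)) = 13

bits = ceil(log2(4390)) = ceil(12.1) = 13 bits


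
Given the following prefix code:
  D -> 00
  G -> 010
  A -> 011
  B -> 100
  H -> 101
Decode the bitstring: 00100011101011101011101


Decoding step by step:
Bits 00 -> D
Bits 100 -> B
Bits 011 -> A
Bits 101 -> H
Bits 011 -> A
Bits 101 -> H
Bits 011 -> A
Bits 101 -> H


Decoded message: DBAHAHAH


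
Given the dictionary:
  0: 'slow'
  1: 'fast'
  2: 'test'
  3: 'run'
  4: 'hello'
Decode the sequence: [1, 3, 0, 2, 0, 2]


Look up each index in the dictionary:
  1 -> 'fast'
  3 -> 'run'
  0 -> 'slow'
  2 -> 'test'
  0 -> 'slow'
  2 -> 'test'

Decoded: "fast run slow test slow test"


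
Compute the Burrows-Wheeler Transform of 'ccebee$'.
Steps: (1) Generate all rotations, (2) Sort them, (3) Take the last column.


Rotations (sorted):
  0: $ccebee -> last char: e
  1: bee$cce -> last char: e
  2: ccebee$ -> last char: $
  3: cebee$c -> last char: c
  4: e$ccebe -> last char: e
  5: ebee$cc -> last char: c
  6: ee$cceb -> last char: b


BWT = ee$cecb


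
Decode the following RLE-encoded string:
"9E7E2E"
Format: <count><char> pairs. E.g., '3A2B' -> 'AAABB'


Expanding each <count><char> pair:
  9E -> 'EEEEEEEEE'
  7E -> 'EEEEEEE'
  2E -> 'EE'

Decoded = EEEEEEEEEEEEEEEEEE


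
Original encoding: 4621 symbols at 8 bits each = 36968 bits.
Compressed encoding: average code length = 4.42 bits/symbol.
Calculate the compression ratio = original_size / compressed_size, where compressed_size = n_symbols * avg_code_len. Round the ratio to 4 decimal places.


original_size = n_symbols * orig_bits = 4621 * 8 = 36968 bits
compressed_size = n_symbols * avg_code_len = 4621 * 4.42 = 20424.82 bits
ratio = original_size / compressed_size = 36968 / 20424.82 = 1.81

Compression ratio = 1.81


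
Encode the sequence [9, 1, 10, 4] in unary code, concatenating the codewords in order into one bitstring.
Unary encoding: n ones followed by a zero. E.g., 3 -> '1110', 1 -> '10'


Encode each number as n ones followed by a terminating 0:
  9 -> 1111111110 (10 bits)
  1 -> 10 (2 bits)
  10 -> 11111111110 (11 bits)
  4 -> 11110 (5 bits)
Total length = 10 + 2 + 11 + 5 = 28 bits.

Unary([9, 1, 10, 4]) = 1111111110101111111111011110 (28 bits)


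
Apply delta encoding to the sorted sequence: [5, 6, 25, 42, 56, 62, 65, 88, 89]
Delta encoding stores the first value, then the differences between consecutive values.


First value: 5
Deltas:
  6 - 5 = 1
  25 - 6 = 19
  42 - 25 = 17
  56 - 42 = 14
  62 - 56 = 6
  65 - 62 = 3
  88 - 65 = 23
  89 - 88 = 1


Delta encoded: [5, 1, 19, 17, 14, 6, 3, 23, 1]


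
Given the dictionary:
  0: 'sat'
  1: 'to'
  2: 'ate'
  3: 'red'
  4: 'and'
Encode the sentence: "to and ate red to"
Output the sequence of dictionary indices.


Look up each word in the dictionary:
  'to' -> 1
  'and' -> 4
  'ate' -> 2
  'red' -> 3
  'to' -> 1

Encoded: [1, 4, 2, 3, 1]


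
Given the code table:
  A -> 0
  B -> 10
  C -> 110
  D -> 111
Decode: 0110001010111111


Decoding:
0 -> A
110 -> C
0 -> A
0 -> A
10 -> B
10 -> B
111 -> D
111 -> D


Result: ACAABBDD


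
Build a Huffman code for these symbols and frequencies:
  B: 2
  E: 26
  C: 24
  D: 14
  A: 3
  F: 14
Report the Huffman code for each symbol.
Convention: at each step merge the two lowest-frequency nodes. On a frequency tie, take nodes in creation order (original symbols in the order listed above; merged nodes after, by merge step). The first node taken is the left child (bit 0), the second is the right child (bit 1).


Huffman tree construction:
Step 1: Merge B(2) + A(3) = 5
Step 2: Merge (B+A)(5) + D(14) = 19
Step 3: Merge F(14) + ((B+A)+D)(19) = 33
Step 4: Merge C(24) + E(26) = 50
Step 5: Merge (F+((B+A)+D))(33) + (C+E)(50) = 83
Read each symbol's code off the tree from the root (left child = 0, right child = 1).

Codes:
  B: 0100 (length 4)
  E: 11 (length 2)
  C: 10 (length 2)
  D: 011 (length 3)
  A: 0101 (length 4)
  F: 00 (length 2)
Average code length: 190/83 = 2.2892 bits/symbol


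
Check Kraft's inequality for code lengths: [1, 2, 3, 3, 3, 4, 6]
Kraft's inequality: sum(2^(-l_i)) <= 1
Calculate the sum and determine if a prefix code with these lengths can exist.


Sum = 2^(-1) + 2^(-2) + 2^(-3) + 2^(-3) + 2^(-3) + 2^(-4) + 2^(-6)
    = 0.5 + 0.25 + 0.125 + 0.125 + 0.125 + 0.0625 + 0.015625
    = 77/64 = 1.203125
Since 1.203125 > 1, Kraft's inequality is NOT satisfied.
A prefix code with these lengths CANNOT exist.

Kraft sum = 1.203125. Not satisfied.


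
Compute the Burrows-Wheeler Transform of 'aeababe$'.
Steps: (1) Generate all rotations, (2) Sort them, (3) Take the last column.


Rotations (sorted):
  0: $aeababe -> last char: e
  1: ababe$ae -> last char: e
  2: abe$aeab -> last char: b
  3: aeababe$ -> last char: $
  4: babe$aea -> last char: a
  5: be$aeaba -> last char: a
  6: e$aeabab -> last char: b
  7: eababe$a -> last char: a


BWT = eeb$aaba


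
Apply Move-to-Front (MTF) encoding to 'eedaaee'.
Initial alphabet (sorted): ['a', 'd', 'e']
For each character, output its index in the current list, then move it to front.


MTF encoding:
'e': index 2 in ['a', 'd', 'e'] -> ['e', 'a', 'd']
'e': index 0 in ['e', 'a', 'd'] -> ['e', 'a', 'd']
'd': index 2 in ['e', 'a', 'd'] -> ['d', 'e', 'a']
'a': index 2 in ['d', 'e', 'a'] -> ['a', 'd', 'e']
'a': index 0 in ['a', 'd', 'e'] -> ['a', 'd', 'e']
'e': index 2 in ['a', 'd', 'e'] -> ['e', 'a', 'd']
'e': index 0 in ['e', 'a', 'd'] -> ['e', 'a', 'd']


Output: [2, 0, 2, 2, 0, 2, 0]


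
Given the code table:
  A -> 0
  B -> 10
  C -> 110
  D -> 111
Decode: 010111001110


Decoding:
0 -> A
10 -> B
111 -> D
0 -> A
0 -> A
111 -> D
0 -> A


Result: ABDAADA


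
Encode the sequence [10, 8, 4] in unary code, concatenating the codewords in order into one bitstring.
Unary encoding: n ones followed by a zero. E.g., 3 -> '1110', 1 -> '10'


Encode each number as n ones followed by a terminating 0:
  10 -> 11111111110 (11 bits)
  8 -> 111111110 (9 bits)
  4 -> 11110 (5 bits)
Total length = 11 + 9 + 5 = 25 bits.

Unary([10, 8, 4]) = 1111111111011111111011110 (25 bits)


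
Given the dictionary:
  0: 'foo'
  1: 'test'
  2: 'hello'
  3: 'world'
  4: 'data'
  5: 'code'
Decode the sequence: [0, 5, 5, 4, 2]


Look up each index in the dictionary:
  0 -> 'foo'
  5 -> 'code'
  5 -> 'code'
  4 -> 'data'
  2 -> 'hello'

Decoded: "foo code code data hello"


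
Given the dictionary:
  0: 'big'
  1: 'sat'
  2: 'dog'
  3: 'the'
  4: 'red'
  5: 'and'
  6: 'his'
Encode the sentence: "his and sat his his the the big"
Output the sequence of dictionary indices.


Look up each word in the dictionary:
  'his' -> 6
  'and' -> 5
  'sat' -> 1
  'his' -> 6
  'his' -> 6
  'the' -> 3
  'the' -> 3
  'big' -> 0

Encoded: [6, 5, 1, 6, 6, 3, 3, 0]


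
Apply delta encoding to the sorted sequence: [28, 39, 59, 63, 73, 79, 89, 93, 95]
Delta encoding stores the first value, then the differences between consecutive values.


First value: 28
Deltas:
  39 - 28 = 11
  59 - 39 = 20
  63 - 59 = 4
  73 - 63 = 10
  79 - 73 = 6
  89 - 79 = 10
  93 - 89 = 4
  95 - 93 = 2


Delta encoded: [28, 11, 20, 4, 10, 6, 10, 4, 2]


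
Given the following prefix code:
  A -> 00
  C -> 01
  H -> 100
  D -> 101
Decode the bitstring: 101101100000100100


Decoding step by step:
Bits 101 -> D
Bits 101 -> D
Bits 100 -> H
Bits 00 -> A
Bits 01 -> C
Bits 00 -> A
Bits 100 -> H


Decoded message: DDHACAH


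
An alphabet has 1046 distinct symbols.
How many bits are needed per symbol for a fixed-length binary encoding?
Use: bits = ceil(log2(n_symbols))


log2(1046) = 10.0307
Bracket: 2^10 = 1024 < 1046 <= 2^11 = 2048
So ceil(log2(1046)) = 11

bits = ceil(log2(1046)) = ceil(10.0307) = 11 bits


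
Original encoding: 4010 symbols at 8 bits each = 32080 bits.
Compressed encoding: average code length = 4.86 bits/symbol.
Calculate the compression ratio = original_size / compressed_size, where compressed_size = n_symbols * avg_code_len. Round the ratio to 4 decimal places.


original_size = n_symbols * orig_bits = 4010 * 8 = 32080 bits
compressed_size = n_symbols * avg_code_len = 4010 * 4.86 = 19488.6 bits
ratio = original_size / compressed_size = 32080 / 19488.6 = 1.6461

Compression ratio = 1.6461


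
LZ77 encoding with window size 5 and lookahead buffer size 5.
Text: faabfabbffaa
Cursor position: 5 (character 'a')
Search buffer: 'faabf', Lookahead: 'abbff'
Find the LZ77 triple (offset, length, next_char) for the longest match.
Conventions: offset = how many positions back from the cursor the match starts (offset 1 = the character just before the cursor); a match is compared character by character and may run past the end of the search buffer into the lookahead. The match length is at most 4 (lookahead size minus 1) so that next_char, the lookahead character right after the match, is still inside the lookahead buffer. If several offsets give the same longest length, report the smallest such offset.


Try each offset into the search buffer:
  offset=1 (pos 4, char 'f'): match length 0
  offset=2 (pos 3, char 'b'): match length 0
  offset=3 (pos 2, char 'a'): match length 2
  offset=4 (pos 1, char 'a'): match length 1
  offset=5 (pos 0, char 'f'): match length 0
Longest match has length 2 at offset 3.
next_char = character at position 5 + 2 = 7 -> 'b'

Best match: offset=3, length=2 (matching 'ab' starting at position 2)
LZ77 triple: (3, 2, 'b')


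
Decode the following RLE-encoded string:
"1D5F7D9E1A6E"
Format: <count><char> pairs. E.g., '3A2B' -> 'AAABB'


Expanding each <count><char> pair:
  1D -> 'D'
  5F -> 'FFFFF'
  7D -> 'DDDDDDD'
  9E -> 'EEEEEEEEE'
  1A -> 'A'
  6E -> 'EEEEEE'

Decoded = DFFFFFDDDDDDDEEEEEEEEEAEEEEEE


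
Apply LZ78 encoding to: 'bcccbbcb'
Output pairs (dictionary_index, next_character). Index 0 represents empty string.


LZ78 encoding steps:
Dictionary: {0: ''}
Step 1: w='' (idx 0), next='b' -> output (0, 'b'), add 'b' as idx 1
Step 2: w='' (idx 0), next='c' -> output (0, 'c'), add 'c' as idx 2
Step 3: w='c' (idx 2), next='c' -> output (2, 'c'), add 'cc' as idx 3
Step 4: w='b' (idx 1), next='b' -> output (1, 'b'), add 'bb' as idx 4
Step 5: w='c' (idx 2), next='b' -> output (2, 'b'), add 'cb' as idx 5


Encoded: [(0, 'b'), (0, 'c'), (2, 'c'), (1, 'b'), (2, 'b')]


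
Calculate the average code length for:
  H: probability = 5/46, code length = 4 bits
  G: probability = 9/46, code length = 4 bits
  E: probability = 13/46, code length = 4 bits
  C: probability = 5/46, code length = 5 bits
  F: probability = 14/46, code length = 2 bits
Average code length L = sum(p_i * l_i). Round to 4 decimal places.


Weighted contributions p_i * l_i:
  H: (5/46) * 4 = 20/46
  G: (9/46) * 4 = 36/46
  E: (13/46) * 4 = 52/46
  C: (5/46) * 5 = 25/46
  F: (14/46) * 2 = 28/46
Sum = (20 + 36 + 52 + 25 + 28)/46 = 161/46

L = 161/46 = 3.5000 bits/symbol


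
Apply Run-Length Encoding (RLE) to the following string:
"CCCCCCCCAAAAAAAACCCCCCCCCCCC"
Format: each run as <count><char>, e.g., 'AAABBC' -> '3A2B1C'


Scanning runs left to right:
  i=0: run of 'C' x 8 -> '8C'
  i=8: run of 'A' x 8 -> '8A'
  i=16: run of 'C' x 12 -> '12C'

RLE = 8C8A12C


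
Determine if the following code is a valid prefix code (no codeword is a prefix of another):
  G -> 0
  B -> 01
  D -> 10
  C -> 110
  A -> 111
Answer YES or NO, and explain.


Checking each pair (does one codeword prefix another?):
  G='0' vs B='01': prefix -- VIOLATION

NO -- this is NOT a valid prefix code. G (0) is a prefix of B (01).


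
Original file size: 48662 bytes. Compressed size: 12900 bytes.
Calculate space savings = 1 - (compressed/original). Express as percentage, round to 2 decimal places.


ratio = compressed/original = 12900/48662 = 0.265094
savings = 1 - ratio = 1 - 0.265094 = 0.734906
as a percentage: 0.734906 * 100 = 73.49%

Space savings = 1 - 12900/48662 = 73.49%


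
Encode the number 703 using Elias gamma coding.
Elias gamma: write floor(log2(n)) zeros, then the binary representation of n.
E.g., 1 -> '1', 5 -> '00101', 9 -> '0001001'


num_bits = floor(log2(703)) + 1 = 10
leading_zeros = num_bits - 1 = 9
binary(703) = 1010111111

Elias gamma(703) = '000000000' + '1010111111' = 0000000001010111111 (19 bits)


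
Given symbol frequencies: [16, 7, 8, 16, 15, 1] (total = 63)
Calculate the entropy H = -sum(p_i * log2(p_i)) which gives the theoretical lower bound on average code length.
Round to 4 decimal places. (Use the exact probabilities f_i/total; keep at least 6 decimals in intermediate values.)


Per-symbol terms -p_i * log2(p_i) with p_i = f_i/63:
  p = 16/63 = 0.253968: log2(p) = -1.977280, -p*log2(p) = 0.502166
  p = 7/63 = 0.111111: log2(p) = -3.169925, -p*log2(p) = 0.352214
  p = 8/63 = 0.126984: log2(p) = -2.977280, -p*log2(p) = 0.378067
  p = 16/63 = 0.253968: log2(p) = -1.977280, -p*log2(p) = 0.502166
  p = 15/63 = 0.238095: log2(p) = -2.070389, -p*log2(p) = 0.492950
  p = 1/63 = 0.015873: log2(p) = -5.977280, -p*log2(p) = 0.094877
H = 0.502166 + 0.352214 + 0.378067 + 0.502166 + 0.492950 + 0.094877 = 2.322440

H = 2.3224 bits/symbol


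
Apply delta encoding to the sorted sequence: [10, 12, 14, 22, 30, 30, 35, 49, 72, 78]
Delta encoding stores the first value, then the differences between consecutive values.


First value: 10
Deltas:
  12 - 10 = 2
  14 - 12 = 2
  22 - 14 = 8
  30 - 22 = 8
  30 - 30 = 0
  35 - 30 = 5
  49 - 35 = 14
  72 - 49 = 23
  78 - 72 = 6


Delta encoded: [10, 2, 2, 8, 8, 0, 5, 14, 23, 6]


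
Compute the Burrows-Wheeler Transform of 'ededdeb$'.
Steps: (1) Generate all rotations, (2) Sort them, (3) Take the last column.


Rotations (sorted):
  0: $ededdeb -> last char: b
  1: b$ededde -> last char: e
  2: ddeb$ede -> last char: e
  3: deb$eded -> last char: d
  4: deddeb$e -> last char: e
  5: eb$ededd -> last char: d
  6: eddeb$ed -> last char: d
  7: ededdeb$ -> last char: $


BWT = beededd$


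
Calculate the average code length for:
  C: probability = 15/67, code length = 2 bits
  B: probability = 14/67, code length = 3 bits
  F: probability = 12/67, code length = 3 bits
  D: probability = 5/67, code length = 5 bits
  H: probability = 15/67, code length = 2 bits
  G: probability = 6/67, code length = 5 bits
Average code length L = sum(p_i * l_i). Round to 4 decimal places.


Weighted contributions p_i * l_i:
  C: (15/67) * 2 = 30/67
  B: (14/67) * 3 = 42/67
  F: (12/67) * 3 = 36/67
  D: (5/67) * 5 = 25/67
  H: (15/67) * 2 = 30/67
  G: (6/67) * 5 = 30/67
Sum = (30 + 42 + 36 + 25 + 30 + 30)/67 = 193/67

L = 193/67 = 2.8806 bits/symbol


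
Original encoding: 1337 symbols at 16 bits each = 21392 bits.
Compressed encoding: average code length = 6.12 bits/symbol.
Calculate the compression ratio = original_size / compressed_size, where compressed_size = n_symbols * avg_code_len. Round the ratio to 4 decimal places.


original_size = n_symbols * orig_bits = 1337 * 16 = 21392 bits
compressed_size = n_symbols * avg_code_len = 1337 * 6.12 = 8182.44 bits
ratio = original_size / compressed_size = 21392 / 8182.44 = 2.6144

Compression ratio = 2.6144


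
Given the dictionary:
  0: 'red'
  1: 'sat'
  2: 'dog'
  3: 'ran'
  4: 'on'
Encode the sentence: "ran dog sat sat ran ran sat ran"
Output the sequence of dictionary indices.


Look up each word in the dictionary:
  'ran' -> 3
  'dog' -> 2
  'sat' -> 1
  'sat' -> 1
  'ran' -> 3
  'ran' -> 3
  'sat' -> 1
  'ran' -> 3

Encoded: [3, 2, 1, 1, 3, 3, 1, 3]


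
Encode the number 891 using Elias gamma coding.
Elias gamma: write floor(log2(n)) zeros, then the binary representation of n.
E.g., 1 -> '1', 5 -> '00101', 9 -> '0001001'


num_bits = floor(log2(891)) + 1 = 10
leading_zeros = num_bits - 1 = 9
binary(891) = 1101111011

Elias gamma(891) = '000000000' + '1101111011' = 0000000001101111011 (19 bits)


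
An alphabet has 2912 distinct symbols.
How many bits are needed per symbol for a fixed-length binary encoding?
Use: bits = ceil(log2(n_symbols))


log2(2912) = 11.5078
Bracket: 2^11 = 2048 < 2912 <= 2^12 = 4096
So ceil(log2(2912)) = 12

bits = ceil(log2(2912)) = ceil(11.5078) = 12 bits


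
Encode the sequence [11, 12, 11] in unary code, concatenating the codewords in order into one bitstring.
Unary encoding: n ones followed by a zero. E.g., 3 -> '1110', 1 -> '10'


Encode each number as n ones followed by a terminating 0:
  11 -> 111111111110 (12 bits)
  12 -> 1111111111110 (13 bits)
  11 -> 111111111110 (12 bits)
Total length = 12 + 13 + 12 = 37 bits.

Unary([11, 12, 11]) = 1111111111101111111111110111111111110 (37 bits)


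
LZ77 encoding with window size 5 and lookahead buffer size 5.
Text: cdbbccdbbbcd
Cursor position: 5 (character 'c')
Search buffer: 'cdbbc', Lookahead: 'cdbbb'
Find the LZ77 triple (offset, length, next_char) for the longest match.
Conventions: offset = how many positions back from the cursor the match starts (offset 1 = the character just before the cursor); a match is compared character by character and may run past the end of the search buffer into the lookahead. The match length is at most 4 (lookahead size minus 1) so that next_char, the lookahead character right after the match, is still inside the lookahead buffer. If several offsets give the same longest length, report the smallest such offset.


Try each offset into the search buffer:
  offset=1 (pos 4, char 'c'): match length 1
  offset=2 (pos 3, char 'b'): match length 0
  offset=3 (pos 2, char 'b'): match length 0
  offset=4 (pos 1, char 'd'): match length 0
  offset=5 (pos 0, char 'c'): match length 4
Longest match has length 4 at offset 5.
next_char = character at position 5 + 4 = 9 -> 'b'

Best match: offset=5, length=4 (matching 'cdbb' starting at position 0)
LZ77 triple: (5, 4, 'b')


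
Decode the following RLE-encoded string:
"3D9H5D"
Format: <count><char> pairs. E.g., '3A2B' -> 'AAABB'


Expanding each <count><char> pair:
  3D -> 'DDD'
  9H -> 'HHHHHHHHH'
  5D -> 'DDDDD'

Decoded = DDDHHHHHHHHHDDDDD


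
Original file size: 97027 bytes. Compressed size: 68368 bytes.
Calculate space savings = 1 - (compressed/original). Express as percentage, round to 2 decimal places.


ratio = compressed/original = 68368/97027 = 0.704629
savings = 1 - ratio = 1 - 0.704629 = 0.295371
as a percentage: 0.295371 * 100 = 29.54%

Space savings = 1 - 68368/97027 = 29.54%


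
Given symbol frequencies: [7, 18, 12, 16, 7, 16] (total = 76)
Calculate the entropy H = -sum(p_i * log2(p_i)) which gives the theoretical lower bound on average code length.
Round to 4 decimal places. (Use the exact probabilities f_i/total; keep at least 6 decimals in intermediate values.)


Per-symbol terms -p_i * log2(p_i) with p_i = f_i/76:
  p = 7/76 = 0.092105: log2(p) = -3.440573, -p*log2(p) = 0.316895
  p = 18/76 = 0.236842: log2(p) = -2.078003, -p*log2(p) = 0.492158
  p = 12/76 = 0.157895: log2(p) = -2.662965, -p*log2(p) = 0.420468
  p = 16/76 = 0.210526: log2(p) = -2.247928, -p*log2(p) = 0.473248
  p = 7/76 = 0.092105: log2(p) = -3.440573, -p*log2(p) = 0.316895
  p = 16/76 = 0.210526: log2(p) = -2.247928, -p*log2(p) = 0.473248
H = 0.316895 + 0.492158 + 0.420468 + 0.473248 + 0.316895 + 0.473248 = 2.492912

H = 2.4929 bits/symbol


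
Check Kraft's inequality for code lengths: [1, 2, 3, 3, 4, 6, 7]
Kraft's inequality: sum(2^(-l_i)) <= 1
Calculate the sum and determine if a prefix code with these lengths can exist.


Sum = 2^(-1) + 2^(-2) + 2^(-3) + 2^(-3) + 2^(-4) + 2^(-6) + 2^(-7)
    = 0.5 + 0.25 + 0.125 + 0.125 + 0.0625 + 0.015625 + 0.0078125
    = 139/128 = 1.0859375
Since 1.0859375 > 1, Kraft's inequality is NOT satisfied.
A prefix code with these lengths CANNOT exist.

Kraft sum = 1.0859375. Not satisfied.


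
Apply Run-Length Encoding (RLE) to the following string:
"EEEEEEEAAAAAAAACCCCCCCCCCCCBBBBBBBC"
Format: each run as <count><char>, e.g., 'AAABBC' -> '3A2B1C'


Scanning runs left to right:
  i=0: run of 'E' x 7 -> '7E'
  i=7: run of 'A' x 8 -> '8A'
  i=15: run of 'C' x 12 -> '12C'
  i=27: run of 'B' x 7 -> '7B'
  i=34: run of 'C' x 1 -> '1C'

RLE = 7E8A12C7B1C


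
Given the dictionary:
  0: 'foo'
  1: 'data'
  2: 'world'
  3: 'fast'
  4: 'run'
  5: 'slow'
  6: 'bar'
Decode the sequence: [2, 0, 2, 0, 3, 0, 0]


Look up each index in the dictionary:
  2 -> 'world'
  0 -> 'foo'
  2 -> 'world'
  0 -> 'foo'
  3 -> 'fast'
  0 -> 'foo'
  0 -> 'foo'

Decoded: "world foo world foo fast foo foo"


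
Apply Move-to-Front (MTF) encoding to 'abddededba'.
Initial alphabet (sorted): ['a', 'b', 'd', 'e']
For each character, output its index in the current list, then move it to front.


MTF encoding:
'a': index 0 in ['a', 'b', 'd', 'e'] -> ['a', 'b', 'd', 'e']
'b': index 1 in ['a', 'b', 'd', 'e'] -> ['b', 'a', 'd', 'e']
'd': index 2 in ['b', 'a', 'd', 'e'] -> ['d', 'b', 'a', 'e']
'd': index 0 in ['d', 'b', 'a', 'e'] -> ['d', 'b', 'a', 'e']
'e': index 3 in ['d', 'b', 'a', 'e'] -> ['e', 'd', 'b', 'a']
'd': index 1 in ['e', 'd', 'b', 'a'] -> ['d', 'e', 'b', 'a']
'e': index 1 in ['d', 'e', 'b', 'a'] -> ['e', 'd', 'b', 'a']
'd': index 1 in ['e', 'd', 'b', 'a'] -> ['d', 'e', 'b', 'a']
'b': index 2 in ['d', 'e', 'b', 'a'] -> ['b', 'd', 'e', 'a']
'a': index 3 in ['b', 'd', 'e', 'a'] -> ['a', 'b', 'd', 'e']


Output: [0, 1, 2, 0, 3, 1, 1, 1, 2, 3]


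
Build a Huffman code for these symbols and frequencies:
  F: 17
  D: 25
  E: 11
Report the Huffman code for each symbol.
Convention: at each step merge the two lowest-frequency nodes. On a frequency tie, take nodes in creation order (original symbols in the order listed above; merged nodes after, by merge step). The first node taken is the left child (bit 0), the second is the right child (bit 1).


Huffman tree construction:
Step 1: Merge E(11) + F(17) = 28
Step 2: Merge D(25) + (E+F)(28) = 53
Read each symbol's code off the tree from the root (left child = 0, right child = 1).

Codes:
  F: 11 (length 2)
  D: 0 (length 1)
  E: 10 (length 2)
Average code length: 81/53 = 1.5283 bits/symbol


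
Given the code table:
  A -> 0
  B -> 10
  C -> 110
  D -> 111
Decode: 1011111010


Decoding:
10 -> B
111 -> D
110 -> C
10 -> B


Result: BDCB


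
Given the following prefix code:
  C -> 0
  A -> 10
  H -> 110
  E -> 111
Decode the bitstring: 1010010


Decoding step by step:
Bits 10 -> A
Bits 10 -> A
Bits 0 -> C
Bits 10 -> A


Decoded message: AACA


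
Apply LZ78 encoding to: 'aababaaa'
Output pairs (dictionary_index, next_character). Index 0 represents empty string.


LZ78 encoding steps:
Dictionary: {0: ''}
Step 1: w='' (idx 0), next='a' -> output (0, 'a'), add 'a' as idx 1
Step 2: w='a' (idx 1), next='b' -> output (1, 'b'), add 'ab' as idx 2
Step 3: w='ab' (idx 2), next='a' -> output (2, 'a'), add 'aba' as idx 3
Step 4: w='a' (idx 1), next='a' -> output (1, 'a'), add 'aa' as idx 4


Encoded: [(0, 'a'), (1, 'b'), (2, 'a'), (1, 'a')]


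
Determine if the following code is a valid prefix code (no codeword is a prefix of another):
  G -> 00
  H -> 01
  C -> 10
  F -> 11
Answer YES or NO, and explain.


Checking each pair (does one codeword prefix another?):
  G='00' vs H='01': no prefix
  G='00' vs C='10': no prefix
  G='00' vs F='11': no prefix
  H='01' vs G='00': no prefix
  H='01' vs C='10': no prefix
  H='01' vs F='11': no prefix
  C='10' vs G='00': no prefix
  C='10' vs H='01': no prefix
  C='10' vs F='11': no prefix
  F='11' vs G='00': no prefix
  F='11' vs H='01': no prefix
  F='11' vs C='10': no prefix
No violation found over all pairs.

YES -- this is a valid prefix code. No codeword is a prefix of any other codeword.


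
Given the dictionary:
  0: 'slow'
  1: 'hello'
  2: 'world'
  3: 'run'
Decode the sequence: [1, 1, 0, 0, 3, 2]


Look up each index in the dictionary:
  1 -> 'hello'
  1 -> 'hello'
  0 -> 'slow'
  0 -> 'slow'
  3 -> 'run'
  2 -> 'world'

Decoded: "hello hello slow slow run world"


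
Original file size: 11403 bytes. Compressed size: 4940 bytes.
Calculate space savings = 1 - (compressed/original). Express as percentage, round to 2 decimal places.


ratio = compressed/original = 4940/11403 = 0.433219
savings = 1 - ratio = 1 - 0.433219 = 0.566781
as a percentage: 0.566781 * 100 = 56.68%

Space savings = 1 - 4940/11403 = 56.68%


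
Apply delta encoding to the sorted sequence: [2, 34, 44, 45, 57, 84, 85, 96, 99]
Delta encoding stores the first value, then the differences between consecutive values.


First value: 2
Deltas:
  34 - 2 = 32
  44 - 34 = 10
  45 - 44 = 1
  57 - 45 = 12
  84 - 57 = 27
  85 - 84 = 1
  96 - 85 = 11
  99 - 96 = 3


Delta encoded: [2, 32, 10, 1, 12, 27, 1, 11, 3]


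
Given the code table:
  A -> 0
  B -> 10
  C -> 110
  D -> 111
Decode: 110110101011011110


Decoding:
110 -> C
110 -> C
10 -> B
10 -> B
110 -> C
111 -> D
10 -> B


Result: CCBBCDB


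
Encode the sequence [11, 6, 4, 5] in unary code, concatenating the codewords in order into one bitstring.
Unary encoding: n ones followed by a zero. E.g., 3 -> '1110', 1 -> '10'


Encode each number as n ones followed by a terminating 0:
  11 -> 111111111110 (12 bits)
  6 -> 1111110 (7 bits)
  4 -> 11110 (5 bits)
  5 -> 111110 (6 bits)
Total length = 12 + 7 + 5 + 6 = 30 bits.

Unary([11, 6, 4, 5]) = 111111111110111111011110111110 (30 bits)


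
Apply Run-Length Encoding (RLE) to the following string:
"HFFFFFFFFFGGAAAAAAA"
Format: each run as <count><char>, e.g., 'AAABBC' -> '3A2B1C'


Scanning runs left to right:
  i=0: run of 'H' x 1 -> '1H'
  i=1: run of 'F' x 9 -> '9F'
  i=10: run of 'G' x 2 -> '2G'
  i=12: run of 'A' x 7 -> '7A'

RLE = 1H9F2G7A


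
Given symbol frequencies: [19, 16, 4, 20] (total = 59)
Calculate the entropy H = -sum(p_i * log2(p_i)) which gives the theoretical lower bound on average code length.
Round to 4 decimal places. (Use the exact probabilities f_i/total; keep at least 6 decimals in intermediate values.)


Per-symbol terms -p_i * log2(p_i) with p_i = f_i/59:
  p = 19/59 = 0.322034: log2(p) = -1.634716, -p*log2(p) = 0.526434
  p = 16/59 = 0.271186: log2(p) = -1.882643, -p*log2(p) = 0.510547
  p = 4/59 = 0.067797: log2(p) = -3.882643, -p*log2(p) = 0.263230
  p = 20/59 = 0.338983: log2(p) = -1.560715, -p*log2(p) = 0.529056
H = 0.526434 + 0.510547 + 0.263230 + 0.529056 = 1.829267

H = 1.8293 bits/symbol


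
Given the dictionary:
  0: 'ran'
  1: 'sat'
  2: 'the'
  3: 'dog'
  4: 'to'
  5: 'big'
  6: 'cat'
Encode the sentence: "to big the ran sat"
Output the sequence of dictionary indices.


Look up each word in the dictionary:
  'to' -> 4
  'big' -> 5
  'the' -> 2
  'ran' -> 0
  'sat' -> 1

Encoded: [4, 5, 2, 0, 1]


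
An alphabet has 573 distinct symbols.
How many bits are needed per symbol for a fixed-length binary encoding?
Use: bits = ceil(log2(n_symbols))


log2(573) = 9.1624
Bracket: 2^9 = 512 < 573 <= 2^10 = 1024
So ceil(log2(573)) = 10

bits = ceil(log2(573)) = ceil(9.1624) = 10 bits


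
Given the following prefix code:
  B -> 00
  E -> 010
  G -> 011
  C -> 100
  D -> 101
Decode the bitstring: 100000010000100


Decoding step by step:
Bits 100 -> C
Bits 00 -> B
Bits 00 -> B
Bits 100 -> C
Bits 00 -> B
Bits 100 -> C


Decoded message: CBBCBC


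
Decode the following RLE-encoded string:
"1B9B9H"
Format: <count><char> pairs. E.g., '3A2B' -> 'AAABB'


Expanding each <count><char> pair:
  1B -> 'B'
  9B -> 'BBBBBBBBB'
  9H -> 'HHHHHHHHH'

Decoded = BBBBBBBBBBHHHHHHHHH


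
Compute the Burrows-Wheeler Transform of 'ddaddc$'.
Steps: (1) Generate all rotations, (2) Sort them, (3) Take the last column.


Rotations (sorted):
  0: $ddaddc -> last char: c
  1: addc$dd -> last char: d
  2: c$ddadd -> last char: d
  3: daddc$d -> last char: d
  4: dc$ddad -> last char: d
  5: ddaddc$ -> last char: $
  6: ddc$dda -> last char: a


BWT = cdddd$a


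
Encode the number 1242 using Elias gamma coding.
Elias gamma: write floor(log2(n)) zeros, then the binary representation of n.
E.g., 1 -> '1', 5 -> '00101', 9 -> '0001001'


num_bits = floor(log2(1242)) + 1 = 11
leading_zeros = num_bits - 1 = 10
binary(1242) = 10011011010

Elias gamma(1242) = '0000000000' + '10011011010' = 000000000010011011010 (21 bits)


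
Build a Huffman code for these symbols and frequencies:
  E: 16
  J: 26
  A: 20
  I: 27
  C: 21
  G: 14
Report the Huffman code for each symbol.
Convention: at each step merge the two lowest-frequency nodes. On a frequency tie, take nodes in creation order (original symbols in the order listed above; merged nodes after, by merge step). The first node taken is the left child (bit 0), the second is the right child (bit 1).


Huffman tree construction:
Step 1: Merge G(14) + E(16) = 30
Step 2: Merge A(20) + C(21) = 41
Step 3: Merge J(26) + I(27) = 53
Step 4: Merge (G+E)(30) + (A+C)(41) = 71
Step 5: Merge (J+I)(53) + ((G+E)+(A+C))(71) = 124
Read each symbol's code off the tree from the root (left child = 0, right child = 1).

Codes:
  E: 101 (length 3)
  J: 00 (length 2)
  A: 110 (length 3)
  I: 01 (length 2)
  C: 111 (length 3)
  G: 100 (length 3)
Average code length: 319/124 = 2.5726 bits/symbol


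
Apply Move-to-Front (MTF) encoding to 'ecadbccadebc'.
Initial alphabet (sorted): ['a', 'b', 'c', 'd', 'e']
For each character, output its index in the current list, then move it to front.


MTF encoding:
'e': index 4 in ['a', 'b', 'c', 'd', 'e'] -> ['e', 'a', 'b', 'c', 'd']
'c': index 3 in ['e', 'a', 'b', 'c', 'd'] -> ['c', 'e', 'a', 'b', 'd']
'a': index 2 in ['c', 'e', 'a', 'b', 'd'] -> ['a', 'c', 'e', 'b', 'd']
'd': index 4 in ['a', 'c', 'e', 'b', 'd'] -> ['d', 'a', 'c', 'e', 'b']
'b': index 4 in ['d', 'a', 'c', 'e', 'b'] -> ['b', 'd', 'a', 'c', 'e']
'c': index 3 in ['b', 'd', 'a', 'c', 'e'] -> ['c', 'b', 'd', 'a', 'e']
'c': index 0 in ['c', 'b', 'd', 'a', 'e'] -> ['c', 'b', 'd', 'a', 'e']
'a': index 3 in ['c', 'b', 'd', 'a', 'e'] -> ['a', 'c', 'b', 'd', 'e']
'd': index 3 in ['a', 'c', 'b', 'd', 'e'] -> ['d', 'a', 'c', 'b', 'e']
'e': index 4 in ['d', 'a', 'c', 'b', 'e'] -> ['e', 'd', 'a', 'c', 'b']
'b': index 4 in ['e', 'd', 'a', 'c', 'b'] -> ['b', 'e', 'd', 'a', 'c']
'c': index 4 in ['b', 'e', 'd', 'a', 'c'] -> ['c', 'b', 'e', 'd', 'a']


Output: [4, 3, 2, 4, 4, 3, 0, 3, 3, 4, 4, 4]


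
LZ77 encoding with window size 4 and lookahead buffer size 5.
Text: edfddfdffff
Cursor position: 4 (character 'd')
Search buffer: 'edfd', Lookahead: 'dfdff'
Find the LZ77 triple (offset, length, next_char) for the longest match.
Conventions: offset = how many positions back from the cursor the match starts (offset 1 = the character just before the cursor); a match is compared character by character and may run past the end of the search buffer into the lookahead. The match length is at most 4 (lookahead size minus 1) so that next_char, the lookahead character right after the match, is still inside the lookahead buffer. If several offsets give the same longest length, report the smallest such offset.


Try each offset into the search buffer:
  offset=1 (pos 3, char 'd'): match length 1
  offset=2 (pos 2, char 'f'): match length 0
  offset=3 (pos 1, char 'd'): match length 3
  offset=4 (pos 0, char 'e'): match length 0
Longest match has length 3 at offset 3.
next_char = character at position 4 + 3 = 7 -> 'f'

Best match: offset=3, length=3 (matching 'dfd' starting at position 1)
LZ77 triple: (3, 3, 'f')


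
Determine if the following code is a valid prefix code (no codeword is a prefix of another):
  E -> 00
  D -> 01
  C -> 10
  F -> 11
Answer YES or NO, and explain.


Checking each pair (does one codeword prefix another?):
  E='00' vs D='01': no prefix
  E='00' vs C='10': no prefix
  E='00' vs F='11': no prefix
  D='01' vs E='00': no prefix
  D='01' vs C='10': no prefix
  D='01' vs F='11': no prefix
  C='10' vs E='00': no prefix
  C='10' vs D='01': no prefix
  C='10' vs F='11': no prefix
  F='11' vs E='00': no prefix
  F='11' vs D='01': no prefix
  F='11' vs C='10': no prefix
No violation found over all pairs.

YES -- this is a valid prefix code. No codeword is a prefix of any other codeword.


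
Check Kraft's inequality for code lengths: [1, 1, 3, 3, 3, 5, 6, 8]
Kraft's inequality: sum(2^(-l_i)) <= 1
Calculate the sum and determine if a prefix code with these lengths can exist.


Sum = 2^(-1) + 2^(-1) + 2^(-3) + 2^(-3) + 2^(-3) + 2^(-5) + 2^(-6) + 2^(-8)
    = 0.5 + 0.5 + 0.125 + 0.125 + 0.125 + 0.03125 + 0.015625 + 0.00390625
    = 365/256 = 1.42578125
Since 1.42578125 > 1, Kraft's inequality is NOT satisfied.
A prefix code with these lengths CANNOT exist.

Kraft sum = 1.42578125. Not satisfied.


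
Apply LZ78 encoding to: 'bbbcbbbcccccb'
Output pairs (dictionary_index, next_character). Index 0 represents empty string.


LZ78 encoding steps:
Dictionary: {0: ''}
Step 1: w='' (idx 0), next='b' -> output (0, 'b'), add 'b' as idx 1
Step 2: w='b' (idx 1), next='b' -> output (1, 'b'), add 'bb' as idx 2
Step 3: w='' (idx 0), next='c' -> output (0, 'c'), add 'c' as idx 3
Step 4: w='bb' (idx 2), next='b' -> output (2, 'b'), add 'bbb' as idx 4
Step 5: w='c' (idx 3), next='c' -> output (3, 'c'), add 'cc' as idx 5
Step 6: w='cc' (idx 5), next='c' -> output (5, 'c'), add 'ccc' as idx 6
Step 7: w='b' (idx 1), end of input -> output (1, '')


Encoded: [(0, 'b'), (1, 'b'), (0, 'c'), (2, 'b'), (3, 'c'), (5, 'c'), (1, '')]


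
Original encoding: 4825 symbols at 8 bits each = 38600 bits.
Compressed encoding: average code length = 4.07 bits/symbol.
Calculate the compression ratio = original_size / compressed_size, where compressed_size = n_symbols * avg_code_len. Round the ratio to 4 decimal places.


original_size = n_symbols * orig_bits = 4825 * 8 = 38600 bits
compressed_size = n_symbols * avg_code_len = 4825 * 4.07 = 19637.75 bits
ratio = original_size / compressed_size = 38600 / 19637.75 = 1.9656

Compression ratio = 1.9656


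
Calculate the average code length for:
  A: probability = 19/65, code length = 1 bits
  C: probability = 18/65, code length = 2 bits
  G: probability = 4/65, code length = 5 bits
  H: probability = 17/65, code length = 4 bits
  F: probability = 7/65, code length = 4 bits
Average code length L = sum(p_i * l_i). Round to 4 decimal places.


Weighted contributions p_i * l_i:
  A: (19/65) * 1 = 19/65
  C: (18/65) * 2 = 36/65
  G: (4/65) * 5 = 20/65
  H: (17/65) * 4 = 68/65
  F: (7/65) * 4 = 28/65
Sum = (19 + 36 + 20 + 68 + 28)/65 = 171/65

L = 171/65 = 2.6308 bits/symbol


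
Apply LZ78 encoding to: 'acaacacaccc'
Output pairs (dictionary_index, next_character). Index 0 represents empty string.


LZ78 encoding steps:
Dictionary: {0: ''}
Step 1: w='' (idx 0), next='a' -> output (0, 'a'), add 'a' as idx 1
Step 2: w='' (idx 0), next='c' -> output (0, 'c'), add 'c' as idx 2
Step 3: w='a' (idx 1), next='a' -> output (1, 'a'), add 'aa' as idx 3
Step 4: w='c' (idx 2), next='a' -> output (2, 'a'), add 'ca' as idx 4
Step 5: w='ca' (idx 4), next='c' -> output (4, 'c'), add 'cac' as idx 5
Step 6: w='c' (idx 2), next='c' -> output (2, 'c'), add 'cc' as idx 6


Encoded: [(0, 'a'), (0, 'c'), (1, 'a'), (2, 'a'), (4, 'c'), (2, 'c')]


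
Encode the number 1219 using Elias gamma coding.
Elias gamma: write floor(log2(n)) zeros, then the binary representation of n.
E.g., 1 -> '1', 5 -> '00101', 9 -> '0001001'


num_bits = floor(log2(1219)) + 1 = 11
leading_zeros = num_bits - 1 = 10
binary(1219) = 10011000011

Elias gamma(1219) = '0000000000' + '10011000011' = 000000000010011000011 (21 bits)


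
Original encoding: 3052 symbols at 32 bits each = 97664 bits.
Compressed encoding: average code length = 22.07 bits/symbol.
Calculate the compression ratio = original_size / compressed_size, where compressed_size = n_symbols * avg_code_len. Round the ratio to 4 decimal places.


original_size = n_symbols * orig_bits = 3052 * 32 = 97664 bits
compressed_size = n_symbols * avg_code_len = 3052 * 22.07 = 67357.64 bits
ratio = original_size / compressed_size = 97664 / 67357.64 = 1.4499

Compression ratio = 1.4499


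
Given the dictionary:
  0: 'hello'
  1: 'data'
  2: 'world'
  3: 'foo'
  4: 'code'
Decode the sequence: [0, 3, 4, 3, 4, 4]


Look up each index in the dictionary:
  0 -> 'hello'
  3 -> 'foo'
  4 -> 'code'
  3 -> 'foo'
  4 -> 'code'
  4 -> 'code'

Decoded: "hello foo code foo code code"


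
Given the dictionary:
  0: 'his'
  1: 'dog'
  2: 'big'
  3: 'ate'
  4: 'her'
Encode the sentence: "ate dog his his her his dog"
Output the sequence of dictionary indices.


Look up each word in the dictionary:
  'ate' -> 3
  'dog' -> 1
  'his' -> 0
  'his' -> 0
  'her' -> 4
  'his' -> 0
  'dog' -> 1

Encoded: [3, 1, 0, 0, 4, 0, 1]


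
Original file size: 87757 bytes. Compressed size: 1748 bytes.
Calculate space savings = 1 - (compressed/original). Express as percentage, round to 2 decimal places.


ratio = compressed/original = 1748/87757 = 0.019919
savings = 1 - ratio = 1 - 0.019919 = 0.980081
as a percentage: 0.980081 * 100 = 98.01%

Space savings = 1 - 1748/87757 = 98.01%
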